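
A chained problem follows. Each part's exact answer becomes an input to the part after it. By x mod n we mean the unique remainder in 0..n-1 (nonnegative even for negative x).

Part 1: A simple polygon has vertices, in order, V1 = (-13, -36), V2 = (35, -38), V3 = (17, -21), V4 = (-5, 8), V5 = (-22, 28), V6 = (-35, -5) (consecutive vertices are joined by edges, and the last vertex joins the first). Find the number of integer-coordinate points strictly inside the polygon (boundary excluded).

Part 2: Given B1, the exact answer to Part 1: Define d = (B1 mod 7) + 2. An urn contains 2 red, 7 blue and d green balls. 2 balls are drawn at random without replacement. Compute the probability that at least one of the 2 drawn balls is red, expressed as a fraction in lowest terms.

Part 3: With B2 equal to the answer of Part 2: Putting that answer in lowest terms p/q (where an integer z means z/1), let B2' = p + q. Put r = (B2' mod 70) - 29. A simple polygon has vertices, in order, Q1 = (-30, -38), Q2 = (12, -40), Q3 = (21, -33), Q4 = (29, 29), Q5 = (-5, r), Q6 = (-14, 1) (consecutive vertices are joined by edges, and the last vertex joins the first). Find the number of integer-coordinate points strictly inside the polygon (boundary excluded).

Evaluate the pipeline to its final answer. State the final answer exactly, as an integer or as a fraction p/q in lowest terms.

2503

Part 1: cross terms: (-13*-38 - 35*-36)=1754, (35*-21 - 17*-38)=-89, (17*8 - -5*-21)=31, (-5*28 - -22*8)=36, (-22*-5 - -35*28)=1090, (-35*-36 - -13*-5)=1195; twice the area = |4017| = 4017; area = 4017/2; boundary points = 2 + 1 + 1 + 1 + 1 + 1 = 7; strictly interior points = area - boundary/2 + 1 = 2006; answer 2006
Part 2: B1 = 2006; d = 6; total draws C(15,2) = 105; complement C(13,2) = 78; favorable 105 - 78 = 27; P = 9/35; answer 9/35
Part 3: B2 = 9/35; threaded value p + q = 44; r = 15; cross terms: (-30*-40 - 12*-38)=1656, (12*-33 - 21*-40)=444, (21*29 - 29*-33)=1566, (29*15 - -5*29)=580, (-5*1 - -14*15)=205, (-14*-38 - -30*1)=562; twice the area = |5013| = 5013; area = 5013/2; boundary points = 2 + 1 + 2 + 2 + 1 + 1 = 9; strictly interior points = area - boundary/2 + 1 = 2503; answer 2503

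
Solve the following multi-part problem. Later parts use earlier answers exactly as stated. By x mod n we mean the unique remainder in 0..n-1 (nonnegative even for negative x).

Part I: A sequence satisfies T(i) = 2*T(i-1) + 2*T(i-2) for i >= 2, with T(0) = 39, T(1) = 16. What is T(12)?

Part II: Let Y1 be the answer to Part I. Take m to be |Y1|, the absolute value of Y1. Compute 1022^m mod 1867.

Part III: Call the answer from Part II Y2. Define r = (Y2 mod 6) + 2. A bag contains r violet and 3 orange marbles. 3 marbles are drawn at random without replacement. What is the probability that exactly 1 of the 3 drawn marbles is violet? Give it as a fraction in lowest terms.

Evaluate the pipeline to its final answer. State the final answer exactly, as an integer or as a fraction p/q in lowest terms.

7/40

Part I: T(2) = 2*(16) + 2*(39) = 110; iterating: T(2)=110, T(3)=252, T(4)=724, T(5)=1952, T(6)=5352, T(7)=14608, T(8)=39920, T(9)=109056, T(10)=297952, T(11)=814016, T(12)=2223936; answer 2223936
Part II: Y1 = 2223936; m = 2223936; squarings mod 1867: 1022^1=1022, 1022^2=831, 1022^4=1638, 1022^8=165, 1022^16=1087, 1022^32=1625, 1022^64=687, 1022^128=1485, 1022^256=298, 1022^512=1055, 1022^1024=293, 1022^2048=1834, 1022^4096=1089, 1022^8192=376, 1022^16384=1351, 1022^32768=1142, 1022^65536=998, 1022^131072=893, 1022^262144=240, 1022^524288=1590, 1022^1048576=182, 1022^2097152=1385; 1022^2223936 = 1022^64 * 1022^256 * 1022^512 * 1022^1024 * 1022^2048 * 1022^8192 * 1022^16384 * 1022^32768 * 1022^65536 * 1022^2097152 = 77 (mod 1867); answer 77
Part III: Y2 = 77; r = 7; total draws C(10,3) = 120; favorable C(7,1)*C(3,2) = 21; P = 7/40; answer 7/40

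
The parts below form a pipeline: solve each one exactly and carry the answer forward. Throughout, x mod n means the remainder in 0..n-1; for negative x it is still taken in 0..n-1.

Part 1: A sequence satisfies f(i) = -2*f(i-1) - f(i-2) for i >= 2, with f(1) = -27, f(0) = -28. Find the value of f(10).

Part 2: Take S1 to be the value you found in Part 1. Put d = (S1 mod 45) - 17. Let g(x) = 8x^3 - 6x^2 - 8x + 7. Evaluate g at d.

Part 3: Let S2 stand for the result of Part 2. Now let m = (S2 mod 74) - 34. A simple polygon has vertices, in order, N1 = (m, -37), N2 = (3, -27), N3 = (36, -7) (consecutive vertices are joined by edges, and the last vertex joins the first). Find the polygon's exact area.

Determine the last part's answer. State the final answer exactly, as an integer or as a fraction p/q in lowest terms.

195

Part 1: f(2) = -2*(-27) - 1*(-28) = 82; iterating: f(2)=82, f(3)=-137, f(4)=192, f(5)=-247, f(6)=302, f(7)=-357, f(8)=412, f(9)=-467, f(10)=522; answer 522
Part 2: S1 = 522; d = 10; 8*(10)^3 - 6*(10)^2 - 8*(10)^1 + 7 = (8000) + (-600) + (-80) + (7) = 7327; answer 7327
Part 3: S2 = 7327; m = -33; cross terms: (-33*-27 - 3*-37)=1002, (3*-7 - 36*-27)=951, (36*-37 - -33*-7)=-1563; twice the area = |390| = 390; area = 195; answer 195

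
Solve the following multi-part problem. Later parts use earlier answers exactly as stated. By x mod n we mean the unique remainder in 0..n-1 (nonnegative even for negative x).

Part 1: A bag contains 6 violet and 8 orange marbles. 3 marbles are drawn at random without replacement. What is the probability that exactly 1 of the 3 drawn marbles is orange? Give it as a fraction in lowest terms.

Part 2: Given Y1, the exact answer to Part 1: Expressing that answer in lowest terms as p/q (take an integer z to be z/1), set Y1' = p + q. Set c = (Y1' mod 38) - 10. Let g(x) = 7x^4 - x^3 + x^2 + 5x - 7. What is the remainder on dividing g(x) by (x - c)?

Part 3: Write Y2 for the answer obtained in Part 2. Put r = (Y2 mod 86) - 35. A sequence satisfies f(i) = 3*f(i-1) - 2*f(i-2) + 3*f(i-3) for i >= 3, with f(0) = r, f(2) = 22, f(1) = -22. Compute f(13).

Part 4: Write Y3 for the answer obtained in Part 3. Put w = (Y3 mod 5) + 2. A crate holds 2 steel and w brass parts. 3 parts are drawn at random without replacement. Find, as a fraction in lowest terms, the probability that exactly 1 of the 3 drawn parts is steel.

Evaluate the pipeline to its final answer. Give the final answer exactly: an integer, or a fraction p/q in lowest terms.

Part 1: total draws C(14,3) = 364; favorable C(8,1)*C(6,2) = 120; P = 30/91; answer 30/91
Part 2: Y1 = 30/91; threaded value p + q = 121; c = -3; remainder = value at the root: 7*(-3)^4 - 1*(-3)^3 + 1*(-3)^2 + 5*(-3)^1 - 7 = (567) + (27) + (9) + (-15) + (-7) = 581; answer 581
Part 3: Y2 = 581; r = 30; f(3) = 3*(22) - 2*(-22) + 3*(30) = 200; iterating: f(3)=200, f(4)=490, f(5)=1136, f(6)=3028, f(7)=8282, f(8)=22198, f(9)=59114, f(10)=157792, f(11)=421742, f(12)=1126984, f(13)=3010844; answer 3010844
Part 4: Y3 = 3010844; w = 6; total draws C(8,3) = 56; favorable C(2,1)*C(6,2) = 30; P = 15/28; answer 15/28

15/28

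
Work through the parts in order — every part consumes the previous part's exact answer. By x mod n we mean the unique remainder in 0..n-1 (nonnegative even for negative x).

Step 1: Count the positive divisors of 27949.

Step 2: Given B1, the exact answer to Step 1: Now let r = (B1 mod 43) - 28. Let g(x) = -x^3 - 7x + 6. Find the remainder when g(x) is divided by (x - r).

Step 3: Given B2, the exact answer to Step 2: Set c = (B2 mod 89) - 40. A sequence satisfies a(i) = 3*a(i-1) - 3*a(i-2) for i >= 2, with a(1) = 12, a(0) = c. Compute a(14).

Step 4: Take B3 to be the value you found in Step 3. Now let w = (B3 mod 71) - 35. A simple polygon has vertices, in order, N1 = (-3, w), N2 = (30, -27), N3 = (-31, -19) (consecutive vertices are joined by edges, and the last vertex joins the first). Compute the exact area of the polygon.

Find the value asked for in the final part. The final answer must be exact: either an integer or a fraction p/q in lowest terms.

Step 1: 27949 = 19 * 1471; number of divisors = (1+1) * (1+1) = 4; answer 4
Step 2: B1 = 4; r = -24; remainder = value at the root: -1*(-24)^3 - 7*(-24)^1 + 6 = (13824) + (168) + (6) = 13998; answer 13998
Step 3: B2 = 13998; c = -15; a(2) = 3*(12) - 3*(-15) = 81; iterating: a(2)=81, a(3)=207, a(4)=378, a(5)=513, a(6)=405, a(7)=-324, a(8)=-2187, a(9)=-5589, a(10)=-10206, a(11)=-13851, a(12)=-10935, a(13)=8748, a(14)=59049; answer 59049
Step 4: B3 = 59049; w = 13; cross terms: (-3*-27 - 30*13)=-309, (30*-19 - -31*-27)=-1407, (-31*13 - -3*-19)=-460; twice the area = |-2176| = 2176; area = 1088; answer 1088

1088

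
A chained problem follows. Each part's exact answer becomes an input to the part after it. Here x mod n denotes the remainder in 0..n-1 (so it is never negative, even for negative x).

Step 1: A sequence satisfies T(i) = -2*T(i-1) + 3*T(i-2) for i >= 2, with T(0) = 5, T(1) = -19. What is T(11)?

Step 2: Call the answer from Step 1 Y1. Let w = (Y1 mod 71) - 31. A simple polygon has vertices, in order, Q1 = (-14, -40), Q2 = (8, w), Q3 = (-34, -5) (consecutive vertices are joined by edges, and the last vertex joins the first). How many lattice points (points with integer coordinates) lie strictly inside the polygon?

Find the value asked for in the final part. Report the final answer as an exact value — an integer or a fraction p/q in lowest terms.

Step 1: T(2) = -2*(-19) + 3*(5) = 53; iterating: T(2)=53, T(3)=-163, T(4)=485, T(5)=-1459, T(6)=4373, T(7)=-13123, T(8)=39365, T(9)=-118099, T(10)=354293, T(11)=-1062883; answer -1062883
Step 2: Y1 = -1062883; w = 27; cross terms: (-14*27 - 8*-40)=-58, (8*-5 - -34*27)=878, (-34*-40 - -14*-5)=1290; twice the area = |2110| = 2110; area = 1055; boundary points = 1 + 2 + 5 = 8; strictly interior points = area - boundary/2 + 1 = 1052; answer 1052

1052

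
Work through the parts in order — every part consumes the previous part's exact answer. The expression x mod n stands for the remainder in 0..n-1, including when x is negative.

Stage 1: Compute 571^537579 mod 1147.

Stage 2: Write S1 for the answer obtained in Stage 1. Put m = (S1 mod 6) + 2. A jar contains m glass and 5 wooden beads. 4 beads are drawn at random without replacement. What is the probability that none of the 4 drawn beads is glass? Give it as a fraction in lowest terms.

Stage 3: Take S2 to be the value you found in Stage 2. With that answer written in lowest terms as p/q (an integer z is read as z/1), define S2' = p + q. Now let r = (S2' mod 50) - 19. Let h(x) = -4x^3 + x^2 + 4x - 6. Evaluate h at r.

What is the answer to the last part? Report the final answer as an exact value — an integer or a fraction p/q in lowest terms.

Stage 1: squarings mod 1147: 571^1=571, 571^2=293, 571^4=971, 571^8=7, 571^16=49, 571^32=107, 571^64=1126, 571^128=441, 571^256=638, 571^512=1006, 571^1024=382, 571^2048=255, 571^4096=793, 571^8192=293, 571^16384=971, 571^32768=7, 571^65536=49, 571^131072=107, 571^262144=1126, 571^524288=441; 571^537579 = 571^1 * 571^2 * 571^8 * 571^32 * 571^64 * 571^128 * 571^256 * 571^512 * 571^4096 * 571^8192 * 571^524288 = 556 (mod 1147); answer 556
Stage 2: S1 = 556; m = 6; total draws C(11,4) = 330; favorable C(5,4) = 5; P = 1/66; answer 1/66
Stage 3: S2 = 1/66; threaded value p + q = 67; r = -2; -4*(-2)^3 + 1*(-2)^2 + 4*(-2)^1 - 6 = (32) + (4) + (-8) + (-6) = 22; answer 22

22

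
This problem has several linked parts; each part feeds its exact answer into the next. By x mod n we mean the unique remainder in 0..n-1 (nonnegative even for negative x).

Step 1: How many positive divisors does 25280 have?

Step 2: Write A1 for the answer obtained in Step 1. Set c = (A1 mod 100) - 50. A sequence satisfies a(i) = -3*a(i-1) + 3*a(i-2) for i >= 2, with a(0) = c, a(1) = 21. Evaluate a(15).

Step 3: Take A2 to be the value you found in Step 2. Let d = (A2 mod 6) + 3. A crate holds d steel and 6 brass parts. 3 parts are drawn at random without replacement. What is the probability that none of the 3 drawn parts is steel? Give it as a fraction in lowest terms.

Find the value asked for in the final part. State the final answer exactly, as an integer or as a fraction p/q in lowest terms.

5/21

Step 1: 25280 = 2^6 * 5 * 79; number of divisors = (6+1) * (1+1) * (1+1) = 28; answer 28
Step 2: A1 = 28; c = -22; a(2) = -3*(21) + 3*(-22) = -129; iterating: a(2)=-129, a(3)=450, a(4)=-1737, a(5)=6561, a(6)=-24894, a(7)=94365, a(8)=-357777, a(9)=1356426, a(10)=-5142609, a(11)=19497105, a(12)=-73919142, a(13)=280248741, a(14)=-1062503649, a(15)=4028257170; answer 4028257170
Step 3: A2 = 4028257170; d = 3; total draws C(9,3) = 84; favorable C(6,3) = 20; P = 5/21; answer 5/21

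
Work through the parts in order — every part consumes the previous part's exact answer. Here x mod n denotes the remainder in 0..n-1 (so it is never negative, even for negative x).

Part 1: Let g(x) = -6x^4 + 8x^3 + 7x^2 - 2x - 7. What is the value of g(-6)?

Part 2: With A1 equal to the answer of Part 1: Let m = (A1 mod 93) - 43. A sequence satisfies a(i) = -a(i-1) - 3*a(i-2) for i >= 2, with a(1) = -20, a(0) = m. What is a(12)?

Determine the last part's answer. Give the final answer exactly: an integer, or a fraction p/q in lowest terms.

-4390

Part 1: -6*(-6)^4 + 8*(-6)^3 + 7*(-6)^2 - 2*(-6)^1 - 7 = (-7776) + (-1728) + (252) + (12) + (-7) = -9247; answer -9247
Part 2: A1 = -9247; m = 10; a(2) = -1*(-20) - 3*(10) = -10; iterating: a(2)=-10, a(3)=70, a(4)=-40, a(5)=-170, a(6)=290, a(7)=220, a(8)=-1090, a(9)=430, a(10)=2840, a(11)=-4130, a(12)=-4390; answer -4390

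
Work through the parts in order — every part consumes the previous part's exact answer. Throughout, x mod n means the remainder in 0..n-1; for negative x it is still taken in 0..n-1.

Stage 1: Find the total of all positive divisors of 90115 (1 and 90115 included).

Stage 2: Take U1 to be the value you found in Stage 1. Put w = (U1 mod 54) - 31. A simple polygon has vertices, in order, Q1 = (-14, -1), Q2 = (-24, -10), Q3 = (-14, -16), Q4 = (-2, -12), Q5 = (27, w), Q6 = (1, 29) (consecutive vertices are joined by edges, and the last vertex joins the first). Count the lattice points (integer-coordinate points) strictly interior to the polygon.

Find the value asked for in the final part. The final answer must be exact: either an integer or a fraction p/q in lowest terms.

Stage 1: 90115 = 5 * 67 * 269; sigma = (1 + 5) * (1 + 67) * (1 + 269) = 6 * 68 * 270 = 110160; answer 110160
Stage 2: U1 = 110160; w = -31; cross terms: (-14*-10 - -24*-1)=116, (-24*-16 - -14*-10)=244, (-14*-12 - -2*-16)=136, (-2*-31 - 27*-12)=386, (27*29 - 1*-31)=814, (1*-1 - -14*29)=405; twice the area = |2101| = 2101; area = 2101/2; boundary points = 1 + 2 + 4 + 1 + 2 + 15 = 25; strictly interior points = area - boundary/2 + 1 = 1039; answer 1039

1039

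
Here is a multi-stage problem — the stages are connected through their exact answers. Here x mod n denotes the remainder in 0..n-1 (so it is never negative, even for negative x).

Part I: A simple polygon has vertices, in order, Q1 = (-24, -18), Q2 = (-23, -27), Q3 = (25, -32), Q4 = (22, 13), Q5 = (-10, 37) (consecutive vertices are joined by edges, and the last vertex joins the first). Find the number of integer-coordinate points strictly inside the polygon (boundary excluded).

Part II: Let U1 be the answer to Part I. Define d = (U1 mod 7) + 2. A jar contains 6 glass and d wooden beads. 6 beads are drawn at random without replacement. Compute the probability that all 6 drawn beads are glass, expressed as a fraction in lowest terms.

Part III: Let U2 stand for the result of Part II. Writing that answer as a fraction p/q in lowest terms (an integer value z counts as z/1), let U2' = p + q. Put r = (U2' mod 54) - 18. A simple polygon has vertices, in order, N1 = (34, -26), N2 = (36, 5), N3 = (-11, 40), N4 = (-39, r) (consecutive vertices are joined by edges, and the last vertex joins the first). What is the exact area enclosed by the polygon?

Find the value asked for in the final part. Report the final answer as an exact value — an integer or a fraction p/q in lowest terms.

4455/2

Part I: cross terms: (-24*-27 - -23*-18)=234, (-23*-32 - 25*-27)=1411, (25*13 - 22*-32)=1029, (22*37 - -10*13)=944, (-10*-18 - -24*37)=1068; twice the area = |4686| = 4686; area = 2343; boundary points = 1 + 1 + 3 + 8 + 1 = 14; strictly interior points = area - boundary/2 + 1 = 2337; answer 2337
Part II: U1 = 2337; d = 8; total draws C(14,6) = 3003; favorable C(6,6) = 1; P = 1/3003; answer 1/3003
Part III: U2 = 1/3003; threaded value p + q = 3004; r = 16; cross terms: (34*5 - 36*-26)=1106, (36*40 - -11*5)=1495, (-11*16 - -39*40)=1384, (-39*-26 - 34*16)=470; twice the area = |4455| = 4455; area = 4455/2; answer 4455/2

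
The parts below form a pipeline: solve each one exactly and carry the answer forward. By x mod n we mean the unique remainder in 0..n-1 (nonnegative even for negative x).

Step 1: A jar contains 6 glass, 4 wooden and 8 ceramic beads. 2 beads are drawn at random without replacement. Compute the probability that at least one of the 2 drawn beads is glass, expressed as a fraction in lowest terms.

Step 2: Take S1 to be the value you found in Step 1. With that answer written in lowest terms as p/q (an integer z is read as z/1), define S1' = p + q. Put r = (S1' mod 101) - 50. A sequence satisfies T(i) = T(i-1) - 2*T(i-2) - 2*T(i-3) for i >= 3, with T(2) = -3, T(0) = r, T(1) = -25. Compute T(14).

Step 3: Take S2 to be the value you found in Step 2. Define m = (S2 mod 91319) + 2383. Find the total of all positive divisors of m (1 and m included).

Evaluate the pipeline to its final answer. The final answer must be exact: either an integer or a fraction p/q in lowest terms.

Step 1: total draws C(18,2) = 153; complement C(12,2) = 66; favorable 153 - 66 = 87; P = 29/51; answer 29/51
Step 2: S1 = 29/51; threaded value p + q = 80; r = 30; T(3) = 1*(-3) - 2*(-25) - 2*(30) = -13; iterating: T(3)=-13, T(4)=43, T(5)=75, T(6)=15, T(7)=-221, T(8)=-401, T(9)=11, T(10)=1255, T(11)=2035, T(12)=-497, T(13)=-7077, T(14)=-10153; answer -10153
Step 3: S2 = -10153; m = 83549; 83549 = 29 * 43 * 67; sigma = (1 + 29) * (1 + 43) * (1 + 67) = 30 * 44 * 68 = 89760; answer 89760

89760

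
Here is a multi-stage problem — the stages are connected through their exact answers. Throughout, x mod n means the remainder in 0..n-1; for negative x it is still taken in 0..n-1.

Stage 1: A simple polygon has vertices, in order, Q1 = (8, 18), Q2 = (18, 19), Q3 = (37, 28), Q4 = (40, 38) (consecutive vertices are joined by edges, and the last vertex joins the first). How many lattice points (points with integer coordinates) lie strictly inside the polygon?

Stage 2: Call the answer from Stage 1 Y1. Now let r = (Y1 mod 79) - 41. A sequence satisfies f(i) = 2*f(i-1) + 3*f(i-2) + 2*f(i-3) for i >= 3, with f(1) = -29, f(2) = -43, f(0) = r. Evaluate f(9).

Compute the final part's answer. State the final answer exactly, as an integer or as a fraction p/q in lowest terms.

-215015

Stage 1: cross terms: (8*19 - 18*18)=-172, (18*28 - 37*19)=-199, (37*38 - 40*28)=286, (40*18 - 8*38)=416; twice the area = |331| = 331; area = 331/2; boundary points = 1 + 1 + 1 + 4 = 7; strictly interior points = area - boundary/2 + 1 = 163; answer 163
Stage 2: Y1 = 163; r = -36; f(3) = 2*(-43) + 3*(-29) + 2*(-36) = -245; iterating: f(3)=-245, f(4)=-677, f(5)=-2175, f(6)=-6871, f(7)=-21621, f(8)=-68205, f(9)=-215015; answer -215015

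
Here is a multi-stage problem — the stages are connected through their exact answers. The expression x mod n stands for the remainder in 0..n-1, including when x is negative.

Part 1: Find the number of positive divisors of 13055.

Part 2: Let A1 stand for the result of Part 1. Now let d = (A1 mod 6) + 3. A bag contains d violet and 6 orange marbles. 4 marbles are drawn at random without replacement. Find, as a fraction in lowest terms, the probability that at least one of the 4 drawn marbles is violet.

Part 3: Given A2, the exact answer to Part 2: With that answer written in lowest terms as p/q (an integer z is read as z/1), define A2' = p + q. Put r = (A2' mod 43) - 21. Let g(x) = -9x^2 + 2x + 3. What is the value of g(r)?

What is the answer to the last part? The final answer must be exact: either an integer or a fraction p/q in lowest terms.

Part 1: 13055 = 5 * 7 * 373; number of divisors = (1+1) * (1+1) * (1+1) = 8; answer 8
Part 2: A1 = 8; d = 5; total draws C(11,4) = 330; complement C(6,4) = 15; favorable 330 - 15 = 315; P = 21/22; answer 21/22
Part 3: A2 = 21/22; threaded value p + q = 43; r = -21; -9*(-21)^2 + 2*(-21)^1 + 3 = (-3969) + (-42) + (3) = -4008; answer -4008

-4008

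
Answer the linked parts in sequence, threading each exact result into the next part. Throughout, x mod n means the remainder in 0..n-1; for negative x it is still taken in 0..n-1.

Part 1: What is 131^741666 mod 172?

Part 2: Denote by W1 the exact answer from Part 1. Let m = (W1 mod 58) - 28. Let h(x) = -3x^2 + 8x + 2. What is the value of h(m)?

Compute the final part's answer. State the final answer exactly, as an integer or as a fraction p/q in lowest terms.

-449

Part 1: squarings mod 172: 131^1=131, 131^2=133, 131^4=145, 131^8=41, 131^16=133, 131^32=145, 131^64=41, 131^128=133, 131^256=145, 131^512=41, 131^1024=133, 131^2048=145, 131^4096=41, 131^8192=133, 131^16384=145, 131^32768=41, 131^65536=133, 131^131072=145, 131^262144=41, 131^524288=133; 131^741666 = 131^2 * 131^32 * 131^256 * 131^4096 * 131^16384 * 131^65536 * 131^131072 * 131^524288 = 133 (mod 172); answer 133
Part 2: W1 = 133; m = -11; -3*(-11)^2 + 8*(-11)^1 + 2 = (-363) + (-88) + (2) = -449; answer -449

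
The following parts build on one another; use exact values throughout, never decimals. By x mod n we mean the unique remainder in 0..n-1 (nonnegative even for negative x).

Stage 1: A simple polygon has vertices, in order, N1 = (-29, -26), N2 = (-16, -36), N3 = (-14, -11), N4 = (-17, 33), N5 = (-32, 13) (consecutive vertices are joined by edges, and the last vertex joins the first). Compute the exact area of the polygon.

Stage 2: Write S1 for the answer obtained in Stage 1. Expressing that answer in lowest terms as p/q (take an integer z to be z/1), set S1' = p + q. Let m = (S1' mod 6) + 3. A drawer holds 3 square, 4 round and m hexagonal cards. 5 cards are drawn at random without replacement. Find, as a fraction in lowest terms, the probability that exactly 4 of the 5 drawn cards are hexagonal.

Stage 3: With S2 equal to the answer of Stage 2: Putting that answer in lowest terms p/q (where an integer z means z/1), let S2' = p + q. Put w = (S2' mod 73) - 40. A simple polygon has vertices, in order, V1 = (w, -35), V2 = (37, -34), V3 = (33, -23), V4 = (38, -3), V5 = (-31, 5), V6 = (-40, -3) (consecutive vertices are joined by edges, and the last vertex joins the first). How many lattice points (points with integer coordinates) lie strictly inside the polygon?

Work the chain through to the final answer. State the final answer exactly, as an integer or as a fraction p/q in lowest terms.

1736

Stage 1: cross terms: (-29*-36 - -16*-26)=628, (-16*-11 - -14*-36)=-328, (-14*33 - -17*-11)=-649, (-17*13 - -32*33)=835, (-32*-26 - -29*13)=1209; twice the area = |1695| = 1695; area = 1695/2; answer 1695/2
Stage 2: S1 = 1695/2; threaded value p + q = 1697; m = 8; total draws C(15,5) = 3003; favorable C(8,4)*C(7,1) = 490; P = 70/429; answer 70/429
Stage 3: S2 = 70/429; threaded value p + q = 499; w = 21; cross terms: (21*-34 - 37*-35)=581, (37*-23 - 33*-34)=271, (33*-3 - 38*-23)=775, (38*5 - -31*-3)=97, (-31*-3 - -40*5)=293, (-40*-35 - 21*-3)=1463; twice the area = |3480| = 3480; area = 1740; boundary points = 1 + 1 + 5 + 1 + 1 + 1 = 10; strictly interior points = area - boundary/2 + 1 = 1736; answer 1736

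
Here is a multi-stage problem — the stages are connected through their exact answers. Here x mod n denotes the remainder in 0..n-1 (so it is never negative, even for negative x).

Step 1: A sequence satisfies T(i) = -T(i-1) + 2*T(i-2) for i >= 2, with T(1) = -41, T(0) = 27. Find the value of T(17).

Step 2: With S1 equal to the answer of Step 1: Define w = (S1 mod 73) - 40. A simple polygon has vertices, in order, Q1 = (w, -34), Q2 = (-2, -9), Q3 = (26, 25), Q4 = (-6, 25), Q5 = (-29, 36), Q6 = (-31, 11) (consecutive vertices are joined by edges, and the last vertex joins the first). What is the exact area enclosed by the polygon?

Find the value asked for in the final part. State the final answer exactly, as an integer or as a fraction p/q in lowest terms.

Step 1: T(2) = -1*(-41) + 2*(27) = 95; iterating: T(2)=95, T(3)=-177, T(4)=367, T(5)=-721, T(6)=1455, T(7)=-2897, T(8)=5807, T(9)=-11601, T(10)=23215, T(11)=-46417, T(12)=92847, T(13)=-185681, T(14)=371375, T(15)=-742737, T(16)=1485487, T(17)=-2970961; answer -2970961
Step 2: S1 = -2970961; w = 26; cross terms: (26*-9 - -2*-34)=-302, (-2*25 - 26*-9)=184, (26*25 - -6*25)=800, (-6*36 - -29*25)=509, (-29*11 - -31*36)=797, (-31*-34 - 26*11)=768; twice the area = |2756| = 2756; area = 1378; answer 1378

1378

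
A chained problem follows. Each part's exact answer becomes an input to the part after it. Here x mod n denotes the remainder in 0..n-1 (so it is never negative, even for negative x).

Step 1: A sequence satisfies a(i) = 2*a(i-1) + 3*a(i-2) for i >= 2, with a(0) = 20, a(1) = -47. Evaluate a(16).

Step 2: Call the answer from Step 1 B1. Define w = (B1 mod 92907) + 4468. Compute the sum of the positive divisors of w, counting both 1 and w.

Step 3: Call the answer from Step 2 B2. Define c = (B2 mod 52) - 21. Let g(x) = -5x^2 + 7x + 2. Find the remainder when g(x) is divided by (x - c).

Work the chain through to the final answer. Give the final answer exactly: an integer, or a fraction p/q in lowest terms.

-158

Step 1: a(2) = 2*(-47) + 3*(20) = -34; iterating: a(2)=-34, a(3)=-209, a(4)=-520, a(5)=-1667, a(6)=-4894, a(7)=-14789, a(8)=-44260, a(9)=-132887, a(10)=-398554, a(11)=-1195769, a(12)=-3587200, a(13)=-10761707, a(14)=-32285014, a(15)=-96855149, a(16)=-290565340; answer -290565340
Step 2: B1 = -290565340; w = 52224; 52224 = 2^10 * 3 * 17; sigma = (1 + 2 + 4 + 8 + 16 + 32 + 64 + 128 + 256 + 512 + 1024) * (1 + 3) * (1 + 17) = 2047 * 4 * 18 = 147384; answer 147384
Step 3: B2 = 147384; c = -5; remainder = value at the root: -5*(-5)^2 + 7*(-5)^1 + 2 = (-125) + (-35) + (2) = -158; answer -158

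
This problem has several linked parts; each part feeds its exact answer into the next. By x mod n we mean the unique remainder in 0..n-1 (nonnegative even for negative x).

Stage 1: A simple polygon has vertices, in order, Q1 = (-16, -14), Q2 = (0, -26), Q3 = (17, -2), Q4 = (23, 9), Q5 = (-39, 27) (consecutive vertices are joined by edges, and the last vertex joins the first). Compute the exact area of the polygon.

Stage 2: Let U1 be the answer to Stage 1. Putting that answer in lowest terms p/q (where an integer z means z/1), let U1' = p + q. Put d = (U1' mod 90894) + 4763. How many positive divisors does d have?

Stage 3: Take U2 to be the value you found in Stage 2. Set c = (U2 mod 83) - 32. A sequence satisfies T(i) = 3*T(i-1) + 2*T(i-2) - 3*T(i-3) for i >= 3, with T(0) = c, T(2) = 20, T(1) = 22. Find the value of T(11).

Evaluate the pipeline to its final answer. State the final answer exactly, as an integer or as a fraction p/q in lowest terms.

2240162

Stage 1: cross terms: (-16*-26 - 0*-14)=416, (0*-2 - 17*-26)=442, (17*9 - 23*-2)=199, (23*27 - -39*9)=972, (-39*-14 - -16*27)=978; twice the area = |3007| = 3007; area = 3007/2; answer 3007/2
Stage 2: U1 = 3007/2; threaded value p + q = 3009; d = 7772; 7772 = 2^2 * 29 * 67; number of divisors = (2+1) * (1+1) * (1+1) = 12; answer 12
Stage 3: U2 = 12; c = -20; T(3) = 3*(20) + 2*(22) - 3*(-20) = 164; iterating: T(3)=164, T(4)=466, T(5)=1666, T(6)=5438, T(7)=18248, T(8)=60622, T(9)=202048, T(10)=672644, T(11)=2240162; answer 2240162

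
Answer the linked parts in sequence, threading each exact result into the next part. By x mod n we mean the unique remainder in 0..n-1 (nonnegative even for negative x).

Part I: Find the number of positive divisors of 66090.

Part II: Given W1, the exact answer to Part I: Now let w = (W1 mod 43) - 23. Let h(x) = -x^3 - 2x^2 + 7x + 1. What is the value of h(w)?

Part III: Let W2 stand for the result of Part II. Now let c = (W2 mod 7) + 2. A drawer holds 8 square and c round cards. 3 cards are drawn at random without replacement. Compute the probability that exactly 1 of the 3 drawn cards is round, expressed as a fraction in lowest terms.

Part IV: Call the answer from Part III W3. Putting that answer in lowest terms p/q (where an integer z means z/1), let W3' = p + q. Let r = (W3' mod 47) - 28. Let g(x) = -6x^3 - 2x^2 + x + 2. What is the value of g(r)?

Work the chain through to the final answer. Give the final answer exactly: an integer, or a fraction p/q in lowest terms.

-3190

Part I: 66090 = 2 * 3 * 5 * 2203; number of divisors = (1+1) * (1+1) * (1+1) * (1+1) = 16; answer 16
Part II: W1 = 16; w = -7; -1*(-7)^3 - 2*(-7)^2 + 7*(-7)^1 + 1 = (343) + (-98) + (-49) + (1) = 197; answer 197
Part III: W2 = 197; c = 3; total draws C(11,3) = 165; favorable C(3,1)*C(8,2) = 84; P = 28/55; answer 28/55
Part IV: W3 = 28/55; threaded value p + q = 83; r = 8; -6*(8)^3 - 2*(8)^2 + 1*(8)^1 + 2 = (-3072) + (-128) + (8) + (2) = -3190; answer -3190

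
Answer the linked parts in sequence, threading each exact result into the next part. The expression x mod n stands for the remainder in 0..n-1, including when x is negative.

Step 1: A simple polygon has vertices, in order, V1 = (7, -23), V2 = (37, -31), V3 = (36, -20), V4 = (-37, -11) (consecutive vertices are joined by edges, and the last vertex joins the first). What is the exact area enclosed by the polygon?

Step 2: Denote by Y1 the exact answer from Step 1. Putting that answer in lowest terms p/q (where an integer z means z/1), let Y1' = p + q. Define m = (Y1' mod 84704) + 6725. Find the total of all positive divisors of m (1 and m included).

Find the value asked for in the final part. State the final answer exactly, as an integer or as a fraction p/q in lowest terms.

Step 1: cross terms: (7*-31 - 37*-23)=634, (37*-20 - 36*-31)=376, (36*-11 - -37*-20)=-1136, (-37*-23 - 7*-11)=928; twice the area = |802| = 802; area = 401; answer 401
Step 2: Y1 = 401; threaded value p + q = 402; m = 7127; 7127 is prime, so its only divisors are 1 and 7127; sigma = 1 + 7127 = 7128; answer 7128

7128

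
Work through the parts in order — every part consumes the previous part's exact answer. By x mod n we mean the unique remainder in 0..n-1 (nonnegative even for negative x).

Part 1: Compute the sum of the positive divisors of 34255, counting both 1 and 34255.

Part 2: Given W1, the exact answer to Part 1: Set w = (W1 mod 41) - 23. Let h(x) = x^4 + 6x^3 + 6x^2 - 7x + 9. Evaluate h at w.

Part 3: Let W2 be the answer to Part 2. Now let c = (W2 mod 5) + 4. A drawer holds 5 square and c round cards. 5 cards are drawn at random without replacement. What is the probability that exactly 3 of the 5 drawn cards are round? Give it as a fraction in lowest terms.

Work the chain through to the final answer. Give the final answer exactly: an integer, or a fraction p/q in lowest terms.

Part 1: 34255 = 5 * 13 * 17 * 31; sigma = (1 + 5) * (1 + 13) * (1 + 17) * (1 + 31) = 6 * 14 * 18 * 32 = 48384; answer 48384
Part 2: W1 = 48384; w = -19; 1*(-19)^4 + 6*(-19)^3 + 6*(-19)^2 - 7*(-19)^1 + 9 = (130321) + (-41154) + (2166) + (133) + (9) = 91475; answer 91475
Part 3: W2 = 91475; c = 4; total draws C(9,5) = 126; favorable C(4,3)*C(5,2) = 40; P = 20/63; answer 20/63

20/63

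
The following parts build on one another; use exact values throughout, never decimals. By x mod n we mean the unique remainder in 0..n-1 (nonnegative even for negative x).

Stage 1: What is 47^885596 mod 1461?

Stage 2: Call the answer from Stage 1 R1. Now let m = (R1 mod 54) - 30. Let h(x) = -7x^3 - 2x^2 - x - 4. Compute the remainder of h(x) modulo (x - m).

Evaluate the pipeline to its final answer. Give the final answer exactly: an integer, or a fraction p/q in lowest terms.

121702

Stage 1: squarings mod 1461: 47^1=47, 47^2=748, 47^4=1402, 47^8=559, 47^16=1288, 47^32=709, 47^64=97, 47^128=643, 47^256=1447, 47^512=196, 47^1024=430, 47^2048=814, 47^4096=763, 47^8192=691, 47^16384=1195, 47^32768=628, 47^65536=1375, 47^131072=91, 47^262144=976, 47^524288=4; 47^885596 = 47^4 * 47^8 * 47^16 * 47^64 * 47^256 * 47^512 * 47^32768 * 47^65536 * 47^262144 * 47^524288 = 814 (mod 1461); answer 814
Stage 2: R1 = 814; m = -26; remainder = value at the root: -7*(-26)^3 - 2*(-26)^2 - 1*(-26)^1 - 4 = (123032) + (-1352) + (26) + (-4) = 121702; answer 121702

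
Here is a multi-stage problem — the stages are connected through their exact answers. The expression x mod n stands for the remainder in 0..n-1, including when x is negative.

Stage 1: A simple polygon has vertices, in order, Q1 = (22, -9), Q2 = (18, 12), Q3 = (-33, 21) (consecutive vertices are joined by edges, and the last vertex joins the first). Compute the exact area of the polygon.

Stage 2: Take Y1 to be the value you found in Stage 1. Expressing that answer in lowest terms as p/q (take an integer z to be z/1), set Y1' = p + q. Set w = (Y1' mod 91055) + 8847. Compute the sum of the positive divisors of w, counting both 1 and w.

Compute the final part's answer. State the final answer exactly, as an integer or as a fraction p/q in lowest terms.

Stage 1: cross terms: (22*12 - 18*-9)=426, (18*21 - -33*12)=774, (-33*-9 - 22*21)=-165; twice the area = |1035| = 1035; area = 1035/2; answer 1035/2
Stage 2: Y1 = 1035/2; threaded value p + q = 1037; w = 9884; 9884 = 2^2 * 7 * 353; sigma = (1 + 2 + 4) * (1 + 7) * (1 + 353) = 7 * 8 * 354 = 19824; answer 19824

19824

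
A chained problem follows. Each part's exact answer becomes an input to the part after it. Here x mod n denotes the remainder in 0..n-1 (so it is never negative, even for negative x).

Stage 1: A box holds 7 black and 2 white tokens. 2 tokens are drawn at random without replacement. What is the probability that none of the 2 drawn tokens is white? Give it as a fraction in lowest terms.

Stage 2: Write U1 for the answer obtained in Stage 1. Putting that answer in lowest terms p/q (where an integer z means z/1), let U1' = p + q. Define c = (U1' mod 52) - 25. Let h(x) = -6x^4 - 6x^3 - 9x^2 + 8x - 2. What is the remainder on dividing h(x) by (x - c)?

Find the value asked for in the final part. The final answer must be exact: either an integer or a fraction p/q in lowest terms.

Stage 1: total draws C(9,2) = 36; favorable C(7,2) = 21; P = 7/12; answer 7/12
Stage 2: U1 = 7/12; threaded value p + q = 19; c = -6; remainder = value at the root: -6*(-6)^4 - 6*(-6)^3 - 9*(-6)^2 + 8*(-6)^1 - 2 = (-7776) + (1296) + (-324) + (-48) + (-2) = -6854; answer -6854

-6854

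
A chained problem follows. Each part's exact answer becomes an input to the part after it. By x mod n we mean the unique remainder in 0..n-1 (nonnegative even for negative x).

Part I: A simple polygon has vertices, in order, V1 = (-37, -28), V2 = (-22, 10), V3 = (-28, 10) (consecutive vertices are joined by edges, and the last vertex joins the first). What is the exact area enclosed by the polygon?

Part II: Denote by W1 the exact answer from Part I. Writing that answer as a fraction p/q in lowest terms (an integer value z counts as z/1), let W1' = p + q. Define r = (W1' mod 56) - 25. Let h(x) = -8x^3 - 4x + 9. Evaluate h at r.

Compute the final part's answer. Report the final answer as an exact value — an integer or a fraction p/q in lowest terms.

85281

Part I: cross terms: (-37*10 - -22*-28)=-986, (-22*10 - -28*10)=60, (-28*-28 - -37*10)=1154; twice the area = |228| = 228; area = 114; answer 114
Part II: W1 = 114; threaded value p + q = 115; r = -22; -8*(-22)^3 - 4*(-22)^1 + 9 = (85184) + (88) + (9) = 85281; answer 85281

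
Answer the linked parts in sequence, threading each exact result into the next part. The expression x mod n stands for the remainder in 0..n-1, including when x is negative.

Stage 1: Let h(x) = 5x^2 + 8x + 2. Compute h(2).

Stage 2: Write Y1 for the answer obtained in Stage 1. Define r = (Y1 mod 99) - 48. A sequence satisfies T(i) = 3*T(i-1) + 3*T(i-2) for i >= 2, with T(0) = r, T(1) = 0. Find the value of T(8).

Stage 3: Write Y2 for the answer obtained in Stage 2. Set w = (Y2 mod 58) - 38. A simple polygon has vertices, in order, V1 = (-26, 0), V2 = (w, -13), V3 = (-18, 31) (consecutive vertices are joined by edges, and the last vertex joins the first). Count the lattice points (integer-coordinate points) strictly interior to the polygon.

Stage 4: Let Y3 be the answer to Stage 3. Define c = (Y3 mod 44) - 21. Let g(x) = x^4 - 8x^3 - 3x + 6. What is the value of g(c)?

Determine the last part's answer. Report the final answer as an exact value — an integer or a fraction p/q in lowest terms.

Stage 1: 5*(2)^2 + 8*(2)^1 + 2 = (20) + (16) + (2) = 38; answer 38
Stage 2: Y1 = 38; r = -10; T(2) = 3*(0) + 3*(-10) = -30; iterating: T(2)=-30, T(3)=-90, T(4)=-360, T(5)=-1350, T(6)=-5130, T(7)=-19440, T(8)=-73710; answer -73710
Stage 3: Y2 = -73710; w = -30; cross terms: (-26*-13 - -30*0)=338, (-30*31 - -18*-13)=-1164, (-18*0 - -26*31)=806; twice the area = |-20| = 20; area = 10; boundary points = 1 + 4 + 1 = 6; strictly interior points = area - boundary/2 + 1 = 8; answer 8
Stage 4: Y3 = 8; c = -13; 1*(-13)^4 - 8*(-13)^3 - 3*(-13)^1 + 6 = (28561) + (17576) + (39) + (6) = 46182; answer 46182

46182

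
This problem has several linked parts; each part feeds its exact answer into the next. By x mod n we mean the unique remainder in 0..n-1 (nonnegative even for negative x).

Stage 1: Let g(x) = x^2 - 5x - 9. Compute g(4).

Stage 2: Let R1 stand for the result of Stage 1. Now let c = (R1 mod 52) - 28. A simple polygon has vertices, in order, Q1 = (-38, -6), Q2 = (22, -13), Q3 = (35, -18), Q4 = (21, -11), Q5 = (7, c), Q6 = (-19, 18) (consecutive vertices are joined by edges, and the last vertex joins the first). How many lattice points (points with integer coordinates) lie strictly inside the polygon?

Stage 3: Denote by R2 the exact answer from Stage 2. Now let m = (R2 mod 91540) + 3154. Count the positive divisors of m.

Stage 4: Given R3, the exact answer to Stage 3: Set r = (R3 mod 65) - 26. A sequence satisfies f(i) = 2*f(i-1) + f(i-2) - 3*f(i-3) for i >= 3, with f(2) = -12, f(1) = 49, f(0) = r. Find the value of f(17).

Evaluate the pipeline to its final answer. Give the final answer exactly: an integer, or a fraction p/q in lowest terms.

Stage 1: 1*(4)^2 - 5*(4)^1 - 9 = (16) + (-20) + (-9) = -13; answer -13
Stage 2: R1 = -13; c = 11; cross terms: (-38*-13 - 22*-6)=626, (22*-18 - 35*-13)=59, (35*-11 - 21*-18)=-7, (21*11 - 7*-11)=308, (7*18 - -19*11)=335, (-19*-6 - -38*18)=798; twice the area = |2119| = 2119; area = 2119/2; boundary points = 1 + 1 + 7 + 2 + 1 + 1 = 13; strictly interior points = area - boundary/2 + 1 = 1054; answer 1054
Stage 3: R2 = 1054; m = 4208; 4208 = 2^4 * 263; number of divisors = (4+1) * (1+1) = 10; answer 10
Stage 4: R3 = 10; r = -16; f(3) = 2*(-12) + 1*(49) - 3*(-16) = 73; iterating: f(3)=73, f(4)=-13, f(5)=83, f(6)=-66, f(7)=-10, f(8)=-335, f(9)=-482, f(10)=-1269, f(11)=-2015, f(12)=-3853, f(13)=-5914, f(14)=-9636, f(15)=-13627, f(16)=-19148, f(17)=-23015; answer -23015

-23015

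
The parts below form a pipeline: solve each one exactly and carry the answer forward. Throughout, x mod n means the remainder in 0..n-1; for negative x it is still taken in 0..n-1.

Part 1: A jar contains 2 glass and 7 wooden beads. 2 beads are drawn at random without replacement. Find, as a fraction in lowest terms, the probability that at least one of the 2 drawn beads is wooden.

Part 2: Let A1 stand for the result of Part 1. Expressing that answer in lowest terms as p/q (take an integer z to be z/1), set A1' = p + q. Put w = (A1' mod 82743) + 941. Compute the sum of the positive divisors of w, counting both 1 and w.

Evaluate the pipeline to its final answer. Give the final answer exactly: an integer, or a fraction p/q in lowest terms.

Part 1: total draws C(9,2) = 36; complement C(2,2) = 1; favorable 36 - 1 = 35; P = 35/36; answer 35/36
Part 2: A1 = 35/36; threaded value p + q = 71; w = 1012; 1012 = 2^2 * 11 * 23; sigma = (1 + 2 + 4) * (1 + 11) * (1 + 23) = 7 * 12 * 24 = 2016; answer 2016

2016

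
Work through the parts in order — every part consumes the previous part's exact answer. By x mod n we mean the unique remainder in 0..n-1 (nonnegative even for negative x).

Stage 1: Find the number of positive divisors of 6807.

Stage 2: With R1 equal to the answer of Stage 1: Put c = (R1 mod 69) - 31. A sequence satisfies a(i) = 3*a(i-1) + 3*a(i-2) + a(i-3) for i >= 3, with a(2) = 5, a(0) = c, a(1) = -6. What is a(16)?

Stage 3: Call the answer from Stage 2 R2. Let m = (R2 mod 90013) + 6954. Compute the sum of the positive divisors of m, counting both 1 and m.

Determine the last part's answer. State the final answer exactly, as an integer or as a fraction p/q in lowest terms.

39552

Stage 1: 6807 = 3 * 2269; number of divisors = (1+1) * (1+1) = 4; answer 4
Stage 2: R1 = 4; c = -27; a(3) = 3*(5) + 3*(-6) + 1*(-27) = -30; iterating: a(3)=-30, a(4)=-81, a(5)=-328, a(6)=-1257, a(7)=-4836, a(8)=-18607, a(9)=-71586, a(10)=-275415, a(11)=-1059610, a(12)=-4076661, a(13)=-15684228, a(14)=-60342277, a(15)=-232156176, a(16)=-893179587; answer -893179587
Stage 3: R2 = -893179587; m = 26366; 26366 = 2 * 13183; sigma = (1 + 2) * (1 + 13183) = 3 * 13184 = 39552; answer 39552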